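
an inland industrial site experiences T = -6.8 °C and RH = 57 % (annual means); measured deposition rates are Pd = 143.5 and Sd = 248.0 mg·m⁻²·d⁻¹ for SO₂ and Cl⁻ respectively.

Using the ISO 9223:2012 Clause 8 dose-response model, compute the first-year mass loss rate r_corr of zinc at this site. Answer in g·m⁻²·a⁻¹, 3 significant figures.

zinc: f(T) = +0.038·(T−10) [T≤10 °C] = -0.6384
  SO₂ term: 0.0129·143.5^0.44·exp(0.046·57-0.6384) = 0.8338
  Sd branch = 0.0175·Sd^0.57·e^(0.008·RH+0.085·T) = 0.3588 μm/a
  sum: 0.8338 + 0.3588 → r_corr = 1.193 μm/a
Convert to mass loss: 1.193 μm/a × 7.14 g/cm³ = 8.516 g·m⁻²·a⁻¹

r_corr = 8.52 g·m⁻²·a⁻¹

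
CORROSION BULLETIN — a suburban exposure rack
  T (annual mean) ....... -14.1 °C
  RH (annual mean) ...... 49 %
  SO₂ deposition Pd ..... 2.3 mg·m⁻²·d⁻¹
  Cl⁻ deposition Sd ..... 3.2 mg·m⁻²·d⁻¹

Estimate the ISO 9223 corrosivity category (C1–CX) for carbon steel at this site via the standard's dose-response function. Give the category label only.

C1

carbon steel: temperature factor f = +0.150·(-24.1) = -3.6150
  Pd branch = 1.77·Pd^0.52·e^(0.02·RH+f) = 0.1958 μm/a
  Sd branch = 0.102·Sd^0.62·e^(0.033·RH+0.04·T) = 0.6013 μm/a
  sum: 0.1958 + 0.6013 → r_corr = 0.7971 μm/a
0.797 μm/a falls in (0, 1.3] for carbon steel → category C1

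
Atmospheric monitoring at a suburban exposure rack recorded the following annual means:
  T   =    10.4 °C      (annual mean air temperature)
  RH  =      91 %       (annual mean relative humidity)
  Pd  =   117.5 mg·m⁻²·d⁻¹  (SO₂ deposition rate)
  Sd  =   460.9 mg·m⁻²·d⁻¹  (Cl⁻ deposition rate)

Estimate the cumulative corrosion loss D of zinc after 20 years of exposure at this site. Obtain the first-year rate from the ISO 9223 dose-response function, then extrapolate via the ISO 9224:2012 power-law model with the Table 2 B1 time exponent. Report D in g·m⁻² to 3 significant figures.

zinc: f(T) = -0.071·(T−10) [T>10 °C] = -0.0284
  Pd branch = 0.0129·Pd^0.44·e^(0.046·RH+f) = 6.715 μm/a
  Sd branch = 0.0175·Sd^0.57·e^(0.008·RH+0.085·T) = 2.893 μm/a
  sum: 6.715 + 2.893 → r_corr = 9.608 μm/a
Power-law: D(20) = r_corr · 20^0.813
  D(20) = 9.608 × 20^0.813 = 9.608 × 11.42 = 109.7 μm
  Mass loss = 109.7 μm × 7.14 g/cm³ = 783.5 g·m⁻²

D(20) = 784 g·m⁻²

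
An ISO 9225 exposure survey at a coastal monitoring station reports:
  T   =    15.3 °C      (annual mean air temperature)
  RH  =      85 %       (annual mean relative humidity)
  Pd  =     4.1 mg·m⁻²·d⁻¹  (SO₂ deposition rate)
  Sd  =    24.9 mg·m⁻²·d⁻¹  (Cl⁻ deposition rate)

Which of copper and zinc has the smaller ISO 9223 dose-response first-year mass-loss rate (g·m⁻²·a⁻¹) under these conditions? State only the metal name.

copper: f(T) = -0.080·(T−10) [T>10 °C] = -0.4240
  sulphur-dioxide contribution → 0.7541 μm/a
  chloride contribution → 1.102 μm/a
  total first-year rate 1.856 μm/a
  mass loss = 1.856 μm/a × 8.96 g/cm³ = 16.63 g·m⁻²·a⁻¹
zinc: f(T) = -0.071·(T−10) [T>10 °C] = -0.3763
  sulphur-dioxide contribution → 0.822 μm/a
  chloride contribution → 0.7925 μm/a
  total first-year rate 1.615 μm/a
  mass loss = 1.615 μm/a × 7.14 g/cm³ = 11.53 g·m⁻²·a⁻¹
Ordering by g·m⁻²·a⁻¹: copper (16.6) > zinc (11.5)

zinc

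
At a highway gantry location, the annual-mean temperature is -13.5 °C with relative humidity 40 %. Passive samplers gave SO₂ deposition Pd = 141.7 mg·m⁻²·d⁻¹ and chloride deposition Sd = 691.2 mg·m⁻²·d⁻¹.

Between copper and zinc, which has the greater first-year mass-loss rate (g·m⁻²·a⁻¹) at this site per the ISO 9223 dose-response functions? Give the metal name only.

copper: temperature factor f = +0.126·(-23.5) = -2.9610
  SO₂ term: 0.0053·141.7^0.26·exp(0.059·40-2.9610) = 0.01053
  Sd branch = 0.01025·Sd^0.27·e^(0.036·RH+0.049·T) = 0.1305 μm/a
  sum: 0.01053 + 0.1305 → r_corr = 0.141 μm/a
  mass loss = 0.141 μm/a × 8.96 g/cm³ = 1.263 g·m⁻²·a⁻¹
zinc: temperature factor f = +0.038·(-23.5) = -0.8930
  Pd branch = 0.0129·Pd^0.44·e^(0.046·RH+f) = 0.2941 μm/a
  Cl⁻ term: 0.0175·691.2^0.57·exp(0.008·40+0.085·-13.5) = 0.3179
  sum: 0.2941 + 0.3179 → r_corr = 0.6119 μm/a
  mass loss = 0.6119 μm/a × 7.14 g/cm³ = 4.369 g·m⁻²·a⁻¹
Ordering by g·m⁻²·a⁻¹: zinc (4.37) > copper (1.26)

zinc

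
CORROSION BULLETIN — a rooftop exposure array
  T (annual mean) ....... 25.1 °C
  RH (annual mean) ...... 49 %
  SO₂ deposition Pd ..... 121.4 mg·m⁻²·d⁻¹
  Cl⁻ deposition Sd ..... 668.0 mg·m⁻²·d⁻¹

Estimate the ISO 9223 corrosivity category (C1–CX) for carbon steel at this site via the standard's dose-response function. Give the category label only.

C5

carbon steel: T>10 °C ⇒ hinge -0.054·(25.1−10) = -0.8154
  sulphur-dioxide contribution → 25.31 μm/a
  chloride contribution → 79.11 μm/a
  ⇒ r_corr(carbon steel) = 104.4 μm/a
104 μm/a falls in (80, 200] for carbon steel → category C5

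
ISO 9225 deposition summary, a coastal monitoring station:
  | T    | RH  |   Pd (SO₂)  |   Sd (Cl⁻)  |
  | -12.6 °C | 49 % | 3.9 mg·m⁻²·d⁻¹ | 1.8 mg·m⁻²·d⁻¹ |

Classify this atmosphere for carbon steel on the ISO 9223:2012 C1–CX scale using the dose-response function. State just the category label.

carbon steel: f(T) = +0.150·(T−10) [T≤10 °C] = -3.3900
  SO₂ term: 1.77·3.9^0.52·exp(0.02·49-3.3900) = 0.3226
  Sd branch = 0.102·Sd^0.62·e^(0.033·RH+0.04·T) = 0.4469 μm/a
  sum: 0.3226 + 0.4469 → r_corr = 0.7695 μm/a
0.77 μm/a falls in (0, 1.3] for carbon steel → category C1

C1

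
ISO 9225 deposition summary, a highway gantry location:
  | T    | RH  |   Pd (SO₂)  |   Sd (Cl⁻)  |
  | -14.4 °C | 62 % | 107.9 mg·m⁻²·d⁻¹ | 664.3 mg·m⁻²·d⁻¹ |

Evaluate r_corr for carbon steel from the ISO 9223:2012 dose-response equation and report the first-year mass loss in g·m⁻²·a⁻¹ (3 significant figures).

carbon steel: T≤10 °C ⇒ hinge +0.150·(-14.4−10) = -3.6600
  sulphur-dioxide contribution → 1.795 μm/a
  chloride contribution → 24.94 μm/a
  ⇒ r_corr(carbon steel) = 26.73 μm/a
Convert to mass loss: 26.73 μm/a × 7.85 g/cm³ = 209.9 g·m⁻²·a⁻¹

r_corr = 210 g·m⁻²·a⁻¹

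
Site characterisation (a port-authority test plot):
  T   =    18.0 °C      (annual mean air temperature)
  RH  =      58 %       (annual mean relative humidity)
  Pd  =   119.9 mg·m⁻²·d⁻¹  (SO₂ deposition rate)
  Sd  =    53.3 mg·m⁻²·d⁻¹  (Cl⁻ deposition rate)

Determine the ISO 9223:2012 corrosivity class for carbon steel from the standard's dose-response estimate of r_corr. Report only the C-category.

C4

carbon steel: f(T) = -0.054·(T−10) [T>10 °C] = -0.4320
  Pd branch = 1.77·Pd^0.52·e^(0.02·RH+f) = 44.17 μm/a
  Sd branch = 0.102·Sd^0.62·e^(0.033·RH+0.04·T) = 16.71 μm/a
  r_corr = 44.17 + 16.71 = 60.88 μm/a
60.9 μm/a falls in (50, 80] for carbon steel → category C4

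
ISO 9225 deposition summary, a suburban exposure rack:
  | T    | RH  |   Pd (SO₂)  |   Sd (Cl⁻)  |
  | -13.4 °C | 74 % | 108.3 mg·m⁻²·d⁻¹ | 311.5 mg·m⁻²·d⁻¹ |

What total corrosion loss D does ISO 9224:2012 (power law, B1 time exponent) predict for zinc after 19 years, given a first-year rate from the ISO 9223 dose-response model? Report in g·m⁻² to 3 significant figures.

D(19) = 119 g·m⁻²

zinc: f(T) = +0.038·(T−10) [T≤10 °C] = -0.8892
  SO₂ term: 0.0129·108.3^0.44·exp(0.046·74-0.8892) = 1.253
  Cl⁻ term: 0.0175·311.5^0.57·exp(0.008·74+0.085·-13.4) = 0.2671
  r_corr = 1.253 + 0.2671 = 1.52 μm/a
Power-law: D(19) = r_corr · 19^0.813
  D(19) = 1.52 × 19^0.813 = 1.52 × 10.96 = 16.65 μm
  Mass loss = 16.65 μm × 7.14 g/cm³ = 118.9 g·m⁻²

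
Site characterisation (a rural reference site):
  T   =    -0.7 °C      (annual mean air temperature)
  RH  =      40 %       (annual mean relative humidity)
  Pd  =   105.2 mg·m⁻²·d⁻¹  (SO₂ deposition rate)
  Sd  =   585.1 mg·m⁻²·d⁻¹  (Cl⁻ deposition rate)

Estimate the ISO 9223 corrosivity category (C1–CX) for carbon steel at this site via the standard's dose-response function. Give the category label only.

carbon steel: f(T) = +0.150·(T−10) [T≤10 °C] = -1.6050
  sulphur-dioxide contribution → 8.909 μm/a
  chloride contribution → 19.29 μm/a
  total first-year rate 28.2 μm/a
Category bounds: 25…50 μm/a bracket r_corr ⇒ C3

C3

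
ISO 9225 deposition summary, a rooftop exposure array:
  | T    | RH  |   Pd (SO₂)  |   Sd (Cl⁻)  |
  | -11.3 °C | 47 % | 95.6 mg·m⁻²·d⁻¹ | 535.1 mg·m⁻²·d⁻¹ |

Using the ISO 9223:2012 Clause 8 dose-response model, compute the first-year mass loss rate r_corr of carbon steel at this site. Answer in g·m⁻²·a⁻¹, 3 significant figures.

r_corr = 134 g·m⁻²·a⁻¹

carbon steel: T≤10 °C ⇒ hinge +0.150·(-11.3−10) = -3.1950
  Pd branch = 1.77·Pd^0.52·e^(0.02·RH+f) = 1.988 μm/a
  Sd branch = 0.102·Sd^0.62·e^(0.033·RH+0.04·T) = 15.05 μm/a
  r_corr = 1.988 + 15.05 = 17.04 μm/a
Convert to mass loss: 17.04 μm/a × 7.85 g/cm³ = 133.7 g·m⁻²·a⁻¹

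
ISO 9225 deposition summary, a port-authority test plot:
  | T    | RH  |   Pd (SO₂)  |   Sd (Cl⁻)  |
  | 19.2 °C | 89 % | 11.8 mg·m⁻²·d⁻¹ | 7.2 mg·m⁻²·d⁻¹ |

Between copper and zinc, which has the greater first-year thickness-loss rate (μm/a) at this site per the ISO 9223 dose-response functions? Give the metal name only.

copper

copper: temperature factor f = -0.080·(9.2) = -0.7360
  sulphur-dioxide contribution → 0.92 μm/a
  chloride contribution → 1.102 μm/a
  total first-year rate 2.022 μm/a
zinc: T>10 °C ⇒ hinge -0.071·(19.2−10) = -0.6532
  sulphur-dioxide contribution → 1.193 μm/a
  chloride contribution → 0.562 μm/a
  ⇒ r_corr(zinc) = 1.755 μm/a
Ordering by μm/a: copper (2.02) > zinc (1.75)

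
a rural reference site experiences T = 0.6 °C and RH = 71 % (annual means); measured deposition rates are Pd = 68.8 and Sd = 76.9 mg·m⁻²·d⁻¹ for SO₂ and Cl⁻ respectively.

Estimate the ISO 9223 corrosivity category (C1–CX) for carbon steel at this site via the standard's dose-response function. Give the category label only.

carbon steel: f(T) = +0.150·(T−10) [T≤10 °C] = -1.4100
  sulphur-dioxide contribution → 16.14 μm/a
  chloride contribution → 16.06 μm/a
  ⇒ r_corr(carbon steel) = 32.2 μm/a
Category bounds: 25…50 μm/a bracket r_corr ⇒ C3

C3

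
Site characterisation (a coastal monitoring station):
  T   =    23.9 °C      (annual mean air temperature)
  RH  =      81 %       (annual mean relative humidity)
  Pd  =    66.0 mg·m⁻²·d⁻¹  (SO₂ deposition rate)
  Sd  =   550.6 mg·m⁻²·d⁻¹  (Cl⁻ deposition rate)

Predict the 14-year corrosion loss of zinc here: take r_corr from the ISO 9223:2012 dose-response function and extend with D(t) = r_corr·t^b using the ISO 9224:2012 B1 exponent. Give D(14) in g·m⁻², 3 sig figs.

D(14) = 645 g·m⁻²

zinc: T>10 °C ⇒ hinge -0.071·(23.9−10) = -0.9869
  SO₂ term: 0.0129·66.0^0.44·exp(0.046·81-0.9869) = 1.261
  Sd branch = 0.0175·Sd^0.57·e^(0.008·RH+0.085·T) = 9.311 μm/a
  r_corr = 1.261 + 9.311 = 10.57 μm/a
Long-term exponent b (ISO 9224 Table 2, B1) = 0.813
  D(14) = 10.57 × 14^0.813 = 10.57 × 8.547 = 90.36 μm
  Mass loss = 90.36 μm × 7.14 g/cm³ = 645.2 g·m⁻²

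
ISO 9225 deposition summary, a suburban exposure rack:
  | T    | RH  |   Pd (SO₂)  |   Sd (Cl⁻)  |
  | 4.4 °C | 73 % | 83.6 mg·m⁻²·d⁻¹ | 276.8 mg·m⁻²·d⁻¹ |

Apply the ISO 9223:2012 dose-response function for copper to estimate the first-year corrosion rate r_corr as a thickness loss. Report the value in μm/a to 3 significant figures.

copper: temperature factor f = +0.126·(-5.6) = -0.7056
  SO₂ term: 0.0053·83.6^0.26·exp(0.059·73-0.7056) = 0.6139
  Cl⁻ term: 0.01025·276.8^0.27·exp(0.036·73+0.049·4.4) = 0.8037
  r_corr = 0.6139 + 0.8037 = 1.418 μm/a

r_corr = 1.42 μm/a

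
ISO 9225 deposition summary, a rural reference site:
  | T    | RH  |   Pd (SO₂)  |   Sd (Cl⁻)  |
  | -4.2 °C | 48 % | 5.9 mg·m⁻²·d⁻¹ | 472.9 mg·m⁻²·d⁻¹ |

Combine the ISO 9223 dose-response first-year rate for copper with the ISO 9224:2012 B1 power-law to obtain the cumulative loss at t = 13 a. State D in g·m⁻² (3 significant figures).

D(13) = 13.5 g·m⁻²

copper: temperature factor f = +0.126·(-14.2) = -1.7892
  sulphur-dioxide contribution → 0.02386 μm/a
  chloride contribution → 0.2477 μm/a
  total first-year rate 0.2716 μm/a
Power-law: D(13) = r_corr · 13^0.667
  D(13) = 0.2716 × 13^0.667 = 0.2716 × 5.534 = 1.503 μm
  Mass loss = 1.503 μm × 8.96 g/cm³ = 13.47 g·m⁻²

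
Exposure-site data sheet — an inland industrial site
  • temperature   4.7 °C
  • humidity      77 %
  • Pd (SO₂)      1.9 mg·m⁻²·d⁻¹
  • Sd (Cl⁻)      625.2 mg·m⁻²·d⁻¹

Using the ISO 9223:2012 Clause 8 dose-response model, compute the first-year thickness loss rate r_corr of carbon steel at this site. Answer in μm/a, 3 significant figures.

carbon steel: temperature factor f = +0.150·(-5.3) = -0.7950
  sulphur-dioxide contribution → 5.206 μm/a
  chloride contribution → 84.59 μm/a
  total first-year rate 89.8 μm/a

r_corr = 89.8 μm/a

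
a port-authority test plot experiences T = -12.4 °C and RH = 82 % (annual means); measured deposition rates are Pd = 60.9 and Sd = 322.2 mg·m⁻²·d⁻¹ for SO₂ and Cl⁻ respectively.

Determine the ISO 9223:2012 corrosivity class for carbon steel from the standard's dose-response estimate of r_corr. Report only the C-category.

carbon steel: T≤10 °C ⇒ hinge +0.150·(-12.4−10) = -3.3600
  SO₂ term: 1.77·60.9^0.52·exp(0.02·82-3.3600) = 2.685
  Cl⁻ term: 0.102·322.2^0.62·exp(0.033·82+0.04·-12.4) = 33.38
  sum: 2.685 + 33.38 → r_corr = 36.06 μm/a
Category bounds: 25…50 μm/a bracket r_corr ⇒ C3

C3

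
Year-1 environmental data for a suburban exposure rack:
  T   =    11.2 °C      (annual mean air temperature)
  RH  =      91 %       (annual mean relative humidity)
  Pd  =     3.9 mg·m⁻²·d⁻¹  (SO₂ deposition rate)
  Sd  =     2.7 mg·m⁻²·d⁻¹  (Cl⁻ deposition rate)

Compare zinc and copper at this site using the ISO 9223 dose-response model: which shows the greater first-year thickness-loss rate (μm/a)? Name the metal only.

copper

zinc: T>10 °C ⇒ hinge -0.071·(11.2−10) = -0.0852
  SO₂ term: 0.0129·3.9^0.44·exp(0.046·91-0.0852) = 1.418
  Sd branch = 0.0175·Sd^0.57·e^(0.008·RH+0.085·T) = 0.1654 μm/a
  sum: 1.418 + 0.1654 → r_corr = 1.583 μm/a
copper: T>10 °C ⇒ hinge -0.080·(11.2−10) = -0.0960
  Pd branch = 0.0053·Pd^0.26·e^(0.059·RH+f) = 1.472 μm/a
  Cl⁻ term: 0.01025·2.7^0.27·exp(0.036·91+0.049·11.2) = 0.6142
  r_corr = 1.472 + 0.6142 = 2.086 μm/a
Ordering by μm/a: copper (2.09) > zinc (1.58)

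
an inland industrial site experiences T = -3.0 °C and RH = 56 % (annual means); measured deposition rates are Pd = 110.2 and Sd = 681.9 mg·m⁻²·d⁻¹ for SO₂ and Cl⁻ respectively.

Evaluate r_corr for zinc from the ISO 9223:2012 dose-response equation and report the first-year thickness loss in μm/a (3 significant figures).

zinc: T≤10 °C ⇒ hinge +0.038·(-3.0−10) = -0.4940
  sulphur-dioxide contribution → 0.8191 μm/a
  chloride contribution → 0.8751 μm/a
  ⇒ r_corr(zinc) = 1.694 μm/a

r_corr = 1.69 μm/a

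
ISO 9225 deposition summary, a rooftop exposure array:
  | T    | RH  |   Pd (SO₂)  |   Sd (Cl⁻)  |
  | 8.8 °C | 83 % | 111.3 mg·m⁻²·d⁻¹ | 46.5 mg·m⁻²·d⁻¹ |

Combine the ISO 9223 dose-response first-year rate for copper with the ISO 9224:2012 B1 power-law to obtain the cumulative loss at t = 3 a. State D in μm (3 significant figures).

copper: f(T) = +0.126·(T−10) [T≤10 °C] = -0.1512
  SO₂ term: 0.0053·111.3^0.26·exp(0.059·83-0.1512) = 2.077
  Cl⁻ term: 0.01025·46.5^0.27·exp(0.036·83+0.049·8.8) = 0.8828
  r_corr = 2.077 + 0.8828 = 2.96 μm/a
Long-term exponent b (ISO 9224 Table 2, B1) = 0.667
  D(3) = 2.96 × 3^0.667 = 2.96 × 2.081 = 6.159 μm

D(3) = 6.16 μm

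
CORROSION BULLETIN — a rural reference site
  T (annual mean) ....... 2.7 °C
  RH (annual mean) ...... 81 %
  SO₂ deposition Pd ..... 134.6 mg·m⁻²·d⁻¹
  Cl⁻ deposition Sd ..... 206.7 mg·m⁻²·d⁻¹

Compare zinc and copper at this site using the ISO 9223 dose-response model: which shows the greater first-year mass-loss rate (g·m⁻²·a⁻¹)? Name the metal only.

zinc

zinc: temperature factor f = +0.038·(-7.3) = -0.2774
  sulphur-dioxide contribution → 3.508 μm/a
  chloride contribution → 0.8788 μm/a
  ⇒ r_corr(zinc) = 4.387 μm/a
  mass loss = 4.387 μm/a × 7.14 g/cm³ = 31.32 g·m⁻²·a⁻¹
copper: temperature factor f = +0.126·(-7.3) = -0.9198
  sulphur-dioxide contribution → 0.8992 μm/a
  chloride contribution → 0.9114 μm/a
  total first-year rate 1.811 μm/a
  mass loss = 1.811 μm/a × 8.96 g/cm³ = 16.22 g·m⁻²·a⁻¹
Ordering by g·m⁻²·a⁻¹: zinc (31.3) > copper (16.2)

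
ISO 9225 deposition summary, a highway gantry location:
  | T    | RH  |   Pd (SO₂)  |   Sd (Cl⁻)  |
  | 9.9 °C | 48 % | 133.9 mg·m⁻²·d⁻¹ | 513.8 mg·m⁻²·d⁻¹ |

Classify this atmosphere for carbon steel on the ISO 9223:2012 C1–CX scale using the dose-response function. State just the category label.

C5

carbon steel: temperature factor f = +0.150·(-0.1) = -0.0150
  Pd branch = 1.77·Pd^0.52·e^(0.02·RH+f) = 58.12 μm/a
  Cl⁻ term: 0.102·513.8^0.62·exp(0.033·48+0.04·9.9) = 35.42
  r_corr = 58.12 + 35.42 = 93.53 μm/a
Category bounds: 80…200 μm/a bracket r_corr ⇒ C5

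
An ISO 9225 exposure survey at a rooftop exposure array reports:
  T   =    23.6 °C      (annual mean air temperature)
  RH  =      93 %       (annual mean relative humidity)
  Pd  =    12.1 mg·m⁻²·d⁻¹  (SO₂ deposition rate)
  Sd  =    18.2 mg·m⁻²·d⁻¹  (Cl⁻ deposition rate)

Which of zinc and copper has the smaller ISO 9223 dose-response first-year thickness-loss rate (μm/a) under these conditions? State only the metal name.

zinc: T>10 °C ⇒ hinge -0.071·(23.6−10) = -0.9656
  Pd branch = 0.0129·Pd^0.44·e^(0.046·RH+f) = 1.061 μm/a
  Sd branch = 0.0175·Sd^0.57·e^(0.008·RH+0.085·T) = 1.431 μm/a
  sum: 1.061 + 1.431 → r_corr = 2.491 μm/a
copper: T>10 °C ⇒ hinge -0.080·(23.6−10) = -1.0880
  Pd branch = 0.0053·Pd^0.26·e^(0.059·RH+f) = 0.8246 μm/a
  Cl⁻ term: 0.01025·18.2^0.27·exp(0.036·93+0.049·23.6) = 2.029
  r_corr = 0.8246 + 2.029 = 2.853 μm/a
Ordering by μm/a: copper (2.85) > zinc (2.49)

zinc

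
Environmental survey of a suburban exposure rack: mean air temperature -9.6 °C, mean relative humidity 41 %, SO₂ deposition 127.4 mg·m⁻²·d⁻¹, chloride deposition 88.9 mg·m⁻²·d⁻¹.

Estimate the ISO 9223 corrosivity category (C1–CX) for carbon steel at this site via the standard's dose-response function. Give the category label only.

C2

carbon steel: temperature factor f = +0.150·(-19.6) = -2.9400
  sulphur-dioxide contribution → 2.642 μm/a
  chloride contribution → 4.343 μm/a
  ⇒ r_corr(carbon steel) = 6.985 μm/a
6.98 μm/a falls in (1.3, 25] for carbon steel → category C2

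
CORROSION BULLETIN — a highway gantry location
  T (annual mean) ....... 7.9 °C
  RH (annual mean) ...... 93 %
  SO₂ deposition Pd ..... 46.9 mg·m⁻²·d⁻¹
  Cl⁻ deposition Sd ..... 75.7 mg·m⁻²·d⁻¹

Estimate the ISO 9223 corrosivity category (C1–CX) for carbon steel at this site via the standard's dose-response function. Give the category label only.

C5

carbon steel: f(T) = +0.150·(T−10) [T≤10 °C] = -0.3150
  SO₂ term: 1.77·46.9^0.52·exp(0.02·93-0.3150) = 61.37
  Cl⁻ term: 0.102·75.7^0.62·exp(0.033·93+0.04·7.9) = 44.03
  sum: 61.37 + 44.03 → r_corr = 105.4 μm/a
105 μm/a falls in (80, 200] for carbon steel → category C5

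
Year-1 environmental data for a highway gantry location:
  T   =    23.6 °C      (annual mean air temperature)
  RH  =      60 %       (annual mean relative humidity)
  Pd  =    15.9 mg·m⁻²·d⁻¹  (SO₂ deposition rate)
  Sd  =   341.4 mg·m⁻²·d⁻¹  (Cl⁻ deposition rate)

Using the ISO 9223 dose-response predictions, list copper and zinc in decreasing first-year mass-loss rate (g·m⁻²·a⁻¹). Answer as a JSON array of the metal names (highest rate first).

copper: f(T) = -0.080·(T−10) [T>10 °C] = -1.0880
  SO₂ term: 0.0053·15.9^0.26·exp(0.059·60-1.0880) = 0.1263
  Sd branch = 0.01025·Sd^0.27·e^(0.036·RH+0.049·T) = 1.365 μm/a
  r_corr = 0.1263 + 1.365 = 1.491 μm/a
  mass loss = 1.491 μm/a × 8.96 g/cm³ = 13.36 g·m⁻²·a⁻¹
zinc: T>10 °C ⇒ hinge -0.071·(23.6−10) = -0.9656
  SO₂ term: 0.0129·15.9^0.44·exp(0.046·60-0.9656) = 0.2621
  Sd branch = 0.0175·Sd^0.57·e^(0.008·RH+0.085·T) = 5.843 μm/a
  r_corr = 0.2621 + 5.843 = 6.105 μm/a
  mass loss = 6.105 μm/a × 7.14 g/cm³ = 43.59 g·m⁻²·a⁻¹
Ordering by g·m⁻²·a⁻¹: zinc (43.6) > copper (13.4)

["zinc", "copper"]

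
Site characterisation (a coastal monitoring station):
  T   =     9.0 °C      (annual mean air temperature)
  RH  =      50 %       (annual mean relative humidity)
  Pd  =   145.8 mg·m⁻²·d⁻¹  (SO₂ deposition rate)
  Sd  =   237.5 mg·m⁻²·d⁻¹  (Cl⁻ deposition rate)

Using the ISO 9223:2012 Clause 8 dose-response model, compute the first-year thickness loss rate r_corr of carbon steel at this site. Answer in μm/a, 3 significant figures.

carbon steel: T≤10 °C ⇒ hinge +0.150·(9.0−10) = -0.1500
  Pd branch = 1.77·Pd^0.52·e^(0.02·RH+f) = 55.24 μm/a
  Cl⁻ term: 0.102·237.5^0.62·exp(0.033·50+0.04·9.0) = 22.62
  r_corr = 55.24 + 22.62 = 77.86 μm/a

r_corr = 77.9 μm/a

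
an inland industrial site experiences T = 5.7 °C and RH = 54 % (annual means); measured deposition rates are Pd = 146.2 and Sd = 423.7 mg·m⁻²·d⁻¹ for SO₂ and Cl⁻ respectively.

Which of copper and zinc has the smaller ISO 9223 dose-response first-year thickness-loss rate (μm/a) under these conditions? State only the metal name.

copper

copper: temperature factor f = +0.126·(-4.3) = -0.5418
  Pd branch = 0.0053·Pd^0.26·e^(0.059·RH+f) = 0.2726 μm/a
  Sd branch = 0.01025·Sd^0.27·e^(0.036·RH+0.049·T) = 0.4848 μm/a
  r_corr = 0.2726 + 0.4848 = 0.7574 μm/a
zinc: temperature factor f = +0.038·(-4.3) = -0.1634
  SO₂ term: 0.0129·146.2^0.44·exp(0.046·54-0.1634) = 1.178
  Cl⁻ term: 0.0175·423.7^0.57·exp(0.008·54+0.085·5.7) = 1.376
  r_corr = 1.178 + 1.376 = 2.553 μm/a
Ordering by μm/a: zinc (2.55) > copper (0.757)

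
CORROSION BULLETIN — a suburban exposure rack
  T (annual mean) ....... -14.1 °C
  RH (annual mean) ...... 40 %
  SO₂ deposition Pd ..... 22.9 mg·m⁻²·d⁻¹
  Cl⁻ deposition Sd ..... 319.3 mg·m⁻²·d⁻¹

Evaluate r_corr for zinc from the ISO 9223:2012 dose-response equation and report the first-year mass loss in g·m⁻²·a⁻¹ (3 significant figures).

r_corr = 2.31 g·m⁻²·a⁻¹

zinc: T≤10 °C ⇒ hinge +0.038·(-14.1−10) = -0.9158
  SO₂ term: 0.0129·22.9^0.44·exp(0.046·40-0.9158) = 0.1289
  Cl⁻ term: 0.0175·319.3^0.57·exp(0.008·40+0.085·-14.1) = 0.1945
  r_corr = 0.1289 + 0.1945 = 0.3234 μm/a
Convert to mass loss: 0.3234 μm/a × 7.14 g/cm³ = 2.309 g·m⁻²·a⁻¹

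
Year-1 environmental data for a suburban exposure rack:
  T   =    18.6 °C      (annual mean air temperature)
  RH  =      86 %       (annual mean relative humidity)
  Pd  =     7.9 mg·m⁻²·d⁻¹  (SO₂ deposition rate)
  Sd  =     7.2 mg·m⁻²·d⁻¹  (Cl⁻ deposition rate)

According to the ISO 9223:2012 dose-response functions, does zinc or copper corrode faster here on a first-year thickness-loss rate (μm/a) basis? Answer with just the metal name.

zinc: T>10 °C ⇒ hinge -0.071·(18.6−10) = -0.6106
  SO₂ term: 0.0129·7.9^0.44·exp(0.046·86-0.6106) = 0.9087
  Sd branch = 0.0175·Sd^0.57·e^(0.008·RH+0.085·T) = 0.5214 μm/a
  sum: 0.9087 + 0.5214 → r_corr = 1.43 μm/a
copper: T>10 °C ⇒ hinge -0.080·(18.6−10) = -0.6880
  SO₂ term: 0.0053·7.9^0.26·exp(0.059·86-0.6880) = 0.7286
  Sd branch = 0.01025·Sd^0.27·e^(0.036·RH+0.049·T) = 0.9607 μm/a
  sum: 0.7286 + 0.9607 → r_corr = 1.689 μm/a
Ordering by μm/a: copper (1.69) > zinc (1.43)

copper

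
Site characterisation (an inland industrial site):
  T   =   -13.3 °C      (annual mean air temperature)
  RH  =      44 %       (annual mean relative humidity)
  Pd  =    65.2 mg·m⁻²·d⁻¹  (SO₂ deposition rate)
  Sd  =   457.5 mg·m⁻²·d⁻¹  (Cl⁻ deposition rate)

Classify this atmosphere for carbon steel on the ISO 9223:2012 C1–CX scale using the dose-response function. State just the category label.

C2

carbon steel: temperature factor f = +0.150·(-23.3) = -3.4950
  sulphur-dioxide contribution → 1.137 μm/a
  chloride contribution → 11.42 μm/a
  ⇒ r_corr(carbon steel) = 12.55 μm/a
Category bounds: 1.3…25 μm/a bracket r_corr ⇒ C2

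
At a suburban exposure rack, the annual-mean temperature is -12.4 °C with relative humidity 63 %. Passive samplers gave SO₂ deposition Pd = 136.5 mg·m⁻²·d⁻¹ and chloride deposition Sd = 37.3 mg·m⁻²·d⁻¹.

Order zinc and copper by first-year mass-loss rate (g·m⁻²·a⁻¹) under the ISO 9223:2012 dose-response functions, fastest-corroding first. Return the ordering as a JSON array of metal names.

["zinc", "copper"]

zinc: T≤10 °C ⇒ hinge +0.038·(-12.4−10) = -0.8512
  sulphur-dioxide contribution → 0.8689 μm/a
  chloride contribution → 0.07944 μm/a
  ⇒ r_corr(zinc) = 0.9483 μm/a
  mass loss = 0.9483 μm/a × 7.14 g/cm³ = 6.771 g·m⁻²·a⁻¹
copper: temperature factor f = +0.126·(-22.4) = -2.8224
  sulphur-dioxide contribution → 0.04655 μm/a
  chloride contribution → 0.1433 μm/a
  ⇒ r_corr(copper) = 0.1898 μm/a
  mass loss = 0.1898 μm/a × 8.96 g/cm³ = 1.701 g·m⁻²·a⁻¹
Ordering by g·m⁻²·a⁻¹: zinc (6.77) > copper (1.7)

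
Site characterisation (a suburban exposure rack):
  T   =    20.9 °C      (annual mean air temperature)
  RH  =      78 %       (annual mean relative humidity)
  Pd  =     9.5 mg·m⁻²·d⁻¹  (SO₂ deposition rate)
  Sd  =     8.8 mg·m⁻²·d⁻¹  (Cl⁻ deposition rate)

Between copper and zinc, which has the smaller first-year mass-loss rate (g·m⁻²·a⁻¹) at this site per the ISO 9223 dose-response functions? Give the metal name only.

zinc

copper: temperature factor f = -0.080·(10.9) = -0.8720
  SO₂ term: 0.0053·9.5^0.26·exp(0.059·78-0.8720) = 0.3966
  Sd branch = 0.01025·Sd^0.27·e^(0.036·RH+0.049·T) = 0.8511 μm/a
  r_corr = 0.3966 + 0.8511 = 1.248 μm/a
  mass loss = 1.248 μm/a × 8.96 g/cm³ = 11.18 g·m⁻²·a⁻¹
zinc: T>10 °C ⇒ hinge -0.071·(20.9−10) = -0.7739
  Pd branch = 0.0129·Pd^0.44·e^(0.046·RH+f) = 0.5793 μm/a
  Sd branch = 0.0175·Sd^0.57·e^(0.008·RH+0.085·T) = 0.6667 μm/a
  sum: 0.5793 + 0.6667 → r_corr = 1.246 μm/a
  mass loss = 1.246 μm/a × 7.14 g/cm³ = 8.897 g·m⁻²·a⁻¹
Ordering by g·m⁻²·a⁻¹: copper (11.2) > zinc (8.9)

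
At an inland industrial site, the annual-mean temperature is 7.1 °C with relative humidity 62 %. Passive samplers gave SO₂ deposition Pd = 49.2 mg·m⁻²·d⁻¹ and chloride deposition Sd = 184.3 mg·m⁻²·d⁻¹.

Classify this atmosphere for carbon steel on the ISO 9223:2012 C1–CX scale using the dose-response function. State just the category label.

carbon steel: T≤10 °C ⇒ hinge +0.150·(7.1−10) = -0.4350
  SO₂ term: 1.77·49.2^0.52·exp(0.02·62-0.4350) = 30.02
  Cl⁻ term: 0.102·184.3^0.62·exp(0.033·62+0.04·7.1) = 26.62
  sum: 30.02 + 26.62 → r_corr = 56.63 μm/a
ISO 9223 Table 2 (carbon steel): 50 < 56.6 ≤ 80 μm/a ⇒ C4

C4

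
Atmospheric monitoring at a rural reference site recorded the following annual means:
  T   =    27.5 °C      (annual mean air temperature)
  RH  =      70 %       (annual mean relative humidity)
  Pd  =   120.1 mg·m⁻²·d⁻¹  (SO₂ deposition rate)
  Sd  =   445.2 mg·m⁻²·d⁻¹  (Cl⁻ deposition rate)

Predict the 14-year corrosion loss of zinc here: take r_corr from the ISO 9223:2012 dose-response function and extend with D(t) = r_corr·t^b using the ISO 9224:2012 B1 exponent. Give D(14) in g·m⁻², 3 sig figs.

zinc: temperature factor f = -0.071·(17.5) = -1.2425
  SO₂ term: 0.0129·120.1^0.44·exp(0.046·70-1.2425) = 0.7663
  Cl⁻ term: 0.0175·445.2^0.57·exp(0.008·70+0.085·27.5) = 10.26
  r_corr = 0.7663 + 10.26 = 11.02 μm/a
Long-term exponent b (ISO 9224 Table 2, B1) = 0.813
  D(14) = 11.02 × 14^0.813 = 11.02 × 8.547 = 94.23 μm
  Mass loss = 94.23 μm × 7.14 g/cm³ = 672.8 g·m⁻²

D(14) = 673 g·m⁻²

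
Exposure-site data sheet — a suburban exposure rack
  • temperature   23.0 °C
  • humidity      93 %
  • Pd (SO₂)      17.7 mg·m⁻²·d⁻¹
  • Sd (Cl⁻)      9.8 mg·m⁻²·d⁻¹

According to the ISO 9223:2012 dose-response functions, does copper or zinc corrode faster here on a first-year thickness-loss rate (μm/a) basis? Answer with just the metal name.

copper: f(T) = -0.080·(T−10) [T>10 °C] = -1.0400
  sulphur-dioxide contribution → 0.9551 μm/a
  chloride contribution → 1.667 μm/a
  ⇒ r_corr(copper) = 2.622 μm/a
zinc: temperature factor f = -0.071·(13.0) = -0.9230
  sulphur-dioxide contribution → 1.308 μm/a
  chloride contribution → 0.9554 μm/a
  ⇒ r_corr(zinc) = 2.264 μm/a
Ordering by μm/a: copper (2.62) > zinc (2.26)

copper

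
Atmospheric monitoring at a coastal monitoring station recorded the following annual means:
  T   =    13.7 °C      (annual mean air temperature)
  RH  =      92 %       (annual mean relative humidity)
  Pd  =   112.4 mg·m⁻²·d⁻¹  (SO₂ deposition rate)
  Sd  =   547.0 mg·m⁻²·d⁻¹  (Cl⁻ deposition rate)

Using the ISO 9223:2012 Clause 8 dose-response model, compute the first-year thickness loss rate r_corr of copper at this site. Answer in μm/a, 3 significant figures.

copper: temperature factor f = -0.080·(3.7) = -0.2960
  SO₂ term: 0.0053·112.4^0.26·exp(0.059·92-0.2960) = 3.064
  Cl⁻ term: 0.01025·547.0^0.27·exp(0.036·92+0.049·13.7) = 3.019
  sum: 3.064 + 3.019 → r_corr = 6.083 μm/a

r_corr = 6.08 μm/a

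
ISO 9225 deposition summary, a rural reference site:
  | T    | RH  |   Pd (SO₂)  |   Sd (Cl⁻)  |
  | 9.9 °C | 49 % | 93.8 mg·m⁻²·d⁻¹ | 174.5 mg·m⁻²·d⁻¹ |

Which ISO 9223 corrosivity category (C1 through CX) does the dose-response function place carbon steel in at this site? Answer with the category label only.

carbon steel: temperature factor f = +0.150·(-0.1) = -0.0150
  SO₂ term: 1.77·93.8^0.52·exp(0.02·49-0.0150) = 49.27
  Sd branch = 0.102·Sd^0.62·e^(0.033·RH+0.04·T) = 18.74 μm/a
  r_corr = 49.27 + 18.74 = 68.01 μm/a
Category bounds: 50…80 μm/a bracket r_corr ⇒ C4

C4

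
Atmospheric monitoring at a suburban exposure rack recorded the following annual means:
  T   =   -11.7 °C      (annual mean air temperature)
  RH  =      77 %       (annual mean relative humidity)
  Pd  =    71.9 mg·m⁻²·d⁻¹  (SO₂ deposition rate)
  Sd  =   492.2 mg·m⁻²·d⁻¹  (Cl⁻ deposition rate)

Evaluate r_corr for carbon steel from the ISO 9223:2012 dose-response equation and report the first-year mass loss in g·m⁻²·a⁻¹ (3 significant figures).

carbon steel: temperature factor f = +0.150·(-21.7) = -3.2550
  sulphur-dioxide contribution → 2.942 μm/a
  chloride contribution → 37.85 μm/a
  ⇒ r_corr(carbon steel) = 40.79 μm/a
Convert to mass loss: 40.79 μm/a × 7.85 g/cm³ = 320.2 g·m⁻²·a⁻¹

r_corr = 320 g·m⁻²·a⁻¹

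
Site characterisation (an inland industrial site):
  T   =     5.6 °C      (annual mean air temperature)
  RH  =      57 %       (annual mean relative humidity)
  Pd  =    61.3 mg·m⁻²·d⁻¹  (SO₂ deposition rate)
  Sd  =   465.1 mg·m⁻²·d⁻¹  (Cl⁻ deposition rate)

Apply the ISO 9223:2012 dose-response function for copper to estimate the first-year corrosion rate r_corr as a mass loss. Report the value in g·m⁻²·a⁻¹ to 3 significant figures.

r_corr = 7.24 g·m⁻²·a⁻¹

copper: T≤10 °C ⇒ hinge +0.126·(5.6−10) = -0.5544
  sulphur-dioxide contribution → 0.2563 μm/a
  chloride contribution → 0.5512 μm/a
  ⇒ r_corr(copper) = 0.8075 μm/a
Convert to mass loss: 0.8075 μm/a × 8.96 g/cm³ = 7.235 g·m⁻²·a⁻¹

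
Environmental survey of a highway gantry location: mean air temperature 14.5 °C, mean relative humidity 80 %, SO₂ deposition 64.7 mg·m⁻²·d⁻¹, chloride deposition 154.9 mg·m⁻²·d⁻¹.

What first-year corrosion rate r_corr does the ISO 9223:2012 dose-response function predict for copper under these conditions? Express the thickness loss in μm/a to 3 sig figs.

copper: temperature factor f = -0.080·(4.5) = -0.3600
  Pd branch = 0.0053·Pd^0.26·e^(0.059·RH+f) = 1.226 μm/a
  Sd branch = 0.01025·Sd^0.27·e^(0.036·RH+0.049·T) = 1.45 μm/a
  r_corr = 1.226 + 1.45 = 2.676 μm/a

r_corr = 2.68 μm/a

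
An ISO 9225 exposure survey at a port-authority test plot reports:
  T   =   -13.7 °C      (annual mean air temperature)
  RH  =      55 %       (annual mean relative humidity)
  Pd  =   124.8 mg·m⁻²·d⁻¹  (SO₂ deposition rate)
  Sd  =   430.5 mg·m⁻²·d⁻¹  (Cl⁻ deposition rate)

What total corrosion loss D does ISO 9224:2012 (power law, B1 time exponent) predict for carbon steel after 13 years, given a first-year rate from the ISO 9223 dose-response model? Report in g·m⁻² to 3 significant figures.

D(13) = 523 g·m⁻²

carbon steel: f(T) = +0.150·(T−10) [T≤10 °C] = -3.5550
  SO₂ term: 1.77·124.8^0.52·exp(0.02·55-3.5550) = 1.87
  Cl⁻ term: 0.102·430.5^0.62·exp(0.033·55+0.04·-13.7) = 15.56
  sum: 1.87 + 15.56 → r_corr = 17.43 μm/a
Long-term exponent b (ISO 9224 Table 2, B1) = 0.523
  D(13) = 17.43 × 13^0.523 = 17.43 × 3.825 = 66.65 μm
  Mass loss = 66.65 μm × 7.85 g/cm³ = 523.2 g·m⁻²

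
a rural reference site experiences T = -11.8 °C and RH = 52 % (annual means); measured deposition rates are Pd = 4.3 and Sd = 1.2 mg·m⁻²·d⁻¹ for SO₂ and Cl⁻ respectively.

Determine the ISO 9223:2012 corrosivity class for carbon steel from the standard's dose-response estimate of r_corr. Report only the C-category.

carbon steel: T≤10 °C ⇒ hinge +0.150·(-11.8−10) = -3.2700
  sulphur-dioxide contribution → 0.4063 μm/a
  chloride contribution → 0.3962 μm/a
  total first-year rate 0.8026 μm/a
0.803 μm/a falls in (0, 1.3] for carbon steel → category C1

C1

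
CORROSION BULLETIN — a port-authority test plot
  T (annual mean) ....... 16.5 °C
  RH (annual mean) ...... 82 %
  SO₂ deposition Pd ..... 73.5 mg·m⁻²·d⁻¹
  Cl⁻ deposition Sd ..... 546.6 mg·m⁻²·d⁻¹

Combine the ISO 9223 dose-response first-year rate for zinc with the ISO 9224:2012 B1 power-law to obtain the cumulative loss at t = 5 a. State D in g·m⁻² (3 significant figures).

zinc: f(T) = -0.071·(T−10) [T>10 °C] = -0.4615
  SO₂ term: 0.0129·73.5^0.44·exp(0.046·82-0.4615) = 2.341
  Cl⁻ term: 0.0175·546.6^0.57·exp(0.008·82+0.085·16.5) = 4.983
  r_corr = 2.341 + 4.983 = 7.325 μm/a
ISO 9224: D(t) = r_corr · t^b with b = 0.813 (zinc, B1)
  D(5) = 7.325 × 5^0.813 = 7.325 × 3.701 = 27.1 μm
  Mass loss = 27.1 μm × 7.14 g/cm³ = 193.5 g·m⁻²

D(5) = 194 g·m⁻²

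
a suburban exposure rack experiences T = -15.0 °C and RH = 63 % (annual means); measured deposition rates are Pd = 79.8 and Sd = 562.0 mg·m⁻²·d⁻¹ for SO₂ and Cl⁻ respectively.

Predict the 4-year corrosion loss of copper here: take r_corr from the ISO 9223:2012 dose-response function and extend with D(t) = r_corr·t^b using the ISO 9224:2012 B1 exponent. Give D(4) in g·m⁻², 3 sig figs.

copper: temperature factor f = +0.126·(-25.0) = -3.1500
  Pd branch = 0.0053·Pd^0.26·e^(0.059·RH+f) = 0.02918 μm/a
  Sd branch = 0.01025·Sd^0.27·e^(0.036·RH+0.049·T) = 0.2624 μm/a
  r_corr = 0.02918 + 0.2624 = 0.2916 μm/a
Long-term exponent b (ISO 9224 Table 2, B1) = 0.667
  D(4) = 0.2916 × 4^0.667 = 0.2916 × 2.521 = 0.735 μm
  Mass loss = 0.735 μm × 8.96 g/cm³ = 6.586 g·m⁻²

D(4) = 6.59 g·m⁻²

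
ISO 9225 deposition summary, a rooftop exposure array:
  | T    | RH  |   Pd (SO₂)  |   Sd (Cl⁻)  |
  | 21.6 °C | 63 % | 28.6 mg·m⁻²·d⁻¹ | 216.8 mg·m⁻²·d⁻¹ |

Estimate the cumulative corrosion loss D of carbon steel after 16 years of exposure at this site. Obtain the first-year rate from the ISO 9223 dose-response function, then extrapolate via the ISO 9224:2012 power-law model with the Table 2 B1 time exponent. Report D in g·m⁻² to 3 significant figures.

carbon steel: f(T) = -0.054·(T−10) [T>10 °C] = -0.6264
  sulphur-dioxide contribution → 19.07 μm/a
  chloride contribution → 54.34 μm/a
  ⇒ r_corr(carbon steel) = 73.41 μm/a
Long-term exponent b (ISO 9224 Table 2, B1) = 0.523
  D(16) = 73.41 × 16^0.523 = 73.41 × 4.263 = 313 μm
  Mass loss = 313 μm × 7.85 g/cm³ = 2457 g·m⁻²

D(16) = 2.46e+03 g·m⁻²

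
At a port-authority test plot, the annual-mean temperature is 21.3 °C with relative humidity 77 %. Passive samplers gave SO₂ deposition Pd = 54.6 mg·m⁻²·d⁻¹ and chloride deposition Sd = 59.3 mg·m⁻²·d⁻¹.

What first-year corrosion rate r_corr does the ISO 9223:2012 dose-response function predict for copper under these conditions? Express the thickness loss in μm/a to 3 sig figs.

r_corr = 1.97 μm/a

copper: temperature factor f = -0.080·(11.3) = -0.9040
  Pd branch = 0.0053·Pd^0.26·e^(0.059·RH+f) = 0.5706 μm/a
  Cl⁻ term: 0.01025·59.3^0.27·exp(0.036·77+0.049·21.3) = 1.401
  sum: 0.5706 + 1.401 → r_corr = 1.972 μm/a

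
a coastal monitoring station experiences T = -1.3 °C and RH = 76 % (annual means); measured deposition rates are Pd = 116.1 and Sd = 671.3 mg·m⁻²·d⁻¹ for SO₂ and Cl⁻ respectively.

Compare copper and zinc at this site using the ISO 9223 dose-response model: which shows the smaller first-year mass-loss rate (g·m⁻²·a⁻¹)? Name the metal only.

copper: T≤10 °C ⇒ hinge +0.126·(-1.3−10) = -1.4238
  Pd branch = 0.0053·Pd^0.26·e^(0.059·RH+f) = 0.3892 μm/a
  Cl⁻ term: 0.01025·671.3^0.27·exp(0.036·76+0.049·-1.3) = 0.8601
  sum: 0.3892 + 0.8601 → r_corr = 1.249 μm/a
  mass loss = 1.249 μm/a × 8.96 g/cm³ = 11.19 g·m⁻²·a⁻¹
zinc: f(T) = +0.038·(T−10) [T≤10 °C] = -0.4294
  SO₂ term: 0.0129·116.1^0.44·exp(0.046·76-0.4294) = 2.243
  Cl⁻ term: 0.0175·671.3^0.57·exp(0.008·76+0.085·-1.3) = 1.176
  sum: 2.243 + 1.176 → r_corr = 3.42 μm/a
  mass loss = 3.42 μm/a × 7.14 g/cm³ = 24.42 g·m⁻²·a⁻¹
Ordering by g·m⁻²·a⁻¹: zinc (24.4) > copper (11.2)

copper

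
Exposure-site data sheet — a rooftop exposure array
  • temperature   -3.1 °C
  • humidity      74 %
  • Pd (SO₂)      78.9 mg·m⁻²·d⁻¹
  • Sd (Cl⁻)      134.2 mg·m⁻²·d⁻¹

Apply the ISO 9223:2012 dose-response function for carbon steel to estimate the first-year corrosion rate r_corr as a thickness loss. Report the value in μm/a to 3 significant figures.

r_corr = 32.2 μm/a

carbon steel: temperature factor f = +0.150·(-13.1) = -1.9650
  SO₂ term: 1.77·78.9^0.52·exp(0.02·74-1.9650) = 10.56
  Sd branch = 0.102·Sd^0.62·e^(0.033·RH+0.04·T) = 21.6 μm/a
  r_corr = 10.56 + 21.6 = 32.17 μm/a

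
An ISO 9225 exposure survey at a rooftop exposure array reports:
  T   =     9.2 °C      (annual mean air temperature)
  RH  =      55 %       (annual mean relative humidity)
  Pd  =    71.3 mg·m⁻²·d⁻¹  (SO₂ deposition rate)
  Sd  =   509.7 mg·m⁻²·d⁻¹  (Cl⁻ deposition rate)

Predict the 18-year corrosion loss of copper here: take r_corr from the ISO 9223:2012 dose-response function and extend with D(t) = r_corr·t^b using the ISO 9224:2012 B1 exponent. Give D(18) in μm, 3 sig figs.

D(18) = 6.88 μm

copper: temperature factor f = +0.126·(-0.8) = -0.1008
  Pd branch = 0.0053·Pd^0.26·e^(0.059·RH+f) = 0.3729 μm/a
  Cl⁻ term: 0.01025·509.7^0.27·exp(0.036·55+0.049·9.2) = 0.6272
  r_corr = 0.3729 + 0.6272 = 1 μm/a
ISO 9224: D(t) = r_corr · t^b with b = 0.667 (copper, B1)
  D(18) = 1 × 18^0.667 = 1 × 6.875 = 6.875 μm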